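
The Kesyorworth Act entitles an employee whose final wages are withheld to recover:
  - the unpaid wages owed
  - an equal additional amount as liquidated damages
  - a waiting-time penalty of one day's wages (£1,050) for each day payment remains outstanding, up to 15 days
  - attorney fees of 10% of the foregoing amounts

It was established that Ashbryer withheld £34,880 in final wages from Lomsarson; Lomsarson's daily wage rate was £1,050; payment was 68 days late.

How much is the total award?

£94,061

Liquidated damages (equal amount): £34,880
Penalty days: min(68, 15) = 15
Waiting-time penalty: 15 × £1,050 = £15,750
Subtotal: £34,880 + £34,880 + £15,750 = £85,510
Attorney fees: 10% of £85,510 = £8,551
Total award: £85,510 + £8,551 = £94,061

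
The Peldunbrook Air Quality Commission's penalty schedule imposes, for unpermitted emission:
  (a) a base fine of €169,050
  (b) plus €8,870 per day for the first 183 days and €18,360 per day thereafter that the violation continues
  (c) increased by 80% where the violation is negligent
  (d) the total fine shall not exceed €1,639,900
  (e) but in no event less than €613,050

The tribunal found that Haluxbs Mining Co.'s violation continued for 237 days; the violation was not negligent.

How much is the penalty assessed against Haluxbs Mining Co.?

First 183 days: 183 × €8,870 = €1,623,210
Remaining days: (237 − 183) × €18,360 = €991,440
Per-day component: €1,623,210 + €991,440 = €2,614,650
Base plus per-day: €169,050 + €2,614,650 = €2,783,700
The violation was not negligent: no 80% increase.
Cap at €1,639,900: €2,783,700 exceeds the cap → €1,639,900
Minimum €613,050: €1,639,900 meets the minimum, no increase.

€1,639,900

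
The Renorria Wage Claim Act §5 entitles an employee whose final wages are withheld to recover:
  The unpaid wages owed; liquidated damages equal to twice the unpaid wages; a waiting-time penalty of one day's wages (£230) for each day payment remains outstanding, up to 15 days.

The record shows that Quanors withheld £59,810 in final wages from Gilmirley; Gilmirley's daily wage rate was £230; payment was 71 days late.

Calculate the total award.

£182,880

Doubled: 2 × £59,810 = £119,620
Penalty days: min(71, 15) = 15
Waiting-time penalty: 15 × £230 = £3,450
Total award: £59,810 + £119,620 + £3,450 = £182,880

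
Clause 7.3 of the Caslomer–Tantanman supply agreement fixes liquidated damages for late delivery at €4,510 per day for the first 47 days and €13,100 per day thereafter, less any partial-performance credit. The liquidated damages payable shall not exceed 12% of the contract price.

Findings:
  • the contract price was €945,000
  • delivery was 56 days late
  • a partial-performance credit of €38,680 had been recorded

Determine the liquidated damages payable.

€113,400

First 47 days: 47 × €4,510 = €211,970
Remaining days: (56 − 47) × €13,100 = €117,900
Accrued per-day damages: €211,970 + €117,900 = €329,870
Less partial-performance credit: €329,870 − €38,680 = €291,190
Cap: 12% of €945,000 = €113,400
Cap at €113,400: €291,190 exceeds the cap → €113,400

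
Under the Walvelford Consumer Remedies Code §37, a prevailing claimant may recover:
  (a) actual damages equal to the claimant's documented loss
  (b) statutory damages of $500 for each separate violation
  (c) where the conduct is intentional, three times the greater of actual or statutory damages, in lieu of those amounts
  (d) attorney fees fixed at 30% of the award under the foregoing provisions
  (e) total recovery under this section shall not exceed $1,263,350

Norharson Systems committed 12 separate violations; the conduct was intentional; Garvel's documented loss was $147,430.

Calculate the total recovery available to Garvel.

Statutory damages: 12 × $500 = $6,000
Greater of actual damages ($147,430) or statutory damages ($6,000): $147,430
Trebled: 3 × $147,430 = $442,290
Attorney fees: 30% of $442,290 = $132,687
Total before cap: $442,290 + $132,687 = $574,977
Cap at $1,263,350: $574,977 is within the cap, no reduction.

Total recovery: $574,977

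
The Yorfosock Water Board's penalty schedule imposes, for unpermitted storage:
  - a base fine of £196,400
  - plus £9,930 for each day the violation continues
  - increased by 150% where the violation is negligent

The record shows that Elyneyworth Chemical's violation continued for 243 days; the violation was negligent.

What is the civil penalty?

£6,523,475

Per-day component: 243 × £9,930 = £2,412,990
Base plus per-day: £196,400 + £2,412,990 = £2,609,390
Enhancement: 150% of £2,609,390 = £3,914,085
Enhanced fine: £2,609,390 + £3,914,085 = £6,523,475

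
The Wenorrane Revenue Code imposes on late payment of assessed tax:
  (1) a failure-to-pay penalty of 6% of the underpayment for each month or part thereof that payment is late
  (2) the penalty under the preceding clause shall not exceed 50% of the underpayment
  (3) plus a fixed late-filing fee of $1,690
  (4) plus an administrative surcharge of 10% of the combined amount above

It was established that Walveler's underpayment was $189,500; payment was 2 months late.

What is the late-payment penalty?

$26,873

Accrued rate: 6% × 2 = 12%, capped at 50% → 12%
Failure-to-pay penalty: 12% of $189,500 = $22,740
Penalty before surcharge: $22,740 + $1,690 = $24,430
Administrative surcharge: 10% of $24,430 = $2,443
Total penalty: $24,430 + $2,443 = $26,873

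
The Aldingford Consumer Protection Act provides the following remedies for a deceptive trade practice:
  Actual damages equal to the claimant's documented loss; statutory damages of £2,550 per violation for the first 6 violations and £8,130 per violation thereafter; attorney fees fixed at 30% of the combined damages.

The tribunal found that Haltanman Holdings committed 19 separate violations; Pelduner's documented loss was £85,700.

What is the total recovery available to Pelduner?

Total recovery: £268,697

First 6 violations: 6 × £2,550 = £15,300
Remaining violations: (19 − 6) × £8,130 = £105,690
Statutory damages: £15,300 + £105,690 = £120,990
Combined damages: £85,700 + £120,990 = £206,690
Attorney fees: 30% of £206,690 = £62,007
Total recovery: £206,690 + £62,007 = £268,697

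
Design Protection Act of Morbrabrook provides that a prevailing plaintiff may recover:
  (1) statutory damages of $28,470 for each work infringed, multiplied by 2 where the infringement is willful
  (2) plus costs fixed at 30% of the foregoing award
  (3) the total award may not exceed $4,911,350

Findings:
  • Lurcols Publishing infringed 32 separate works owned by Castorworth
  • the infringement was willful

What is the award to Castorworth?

$2,368,704

Statutory damages: 32 × $28,470 = $911,040
Doubled: 2 × $911,040 = $1,822,080
Costs: 30% of $1,822,080 = $546,624
Award plus costs: $1,822,080 + $546,624 = $2,368,704
Cap at $4,911,350: $2,368,704 is within the cap, no reduction.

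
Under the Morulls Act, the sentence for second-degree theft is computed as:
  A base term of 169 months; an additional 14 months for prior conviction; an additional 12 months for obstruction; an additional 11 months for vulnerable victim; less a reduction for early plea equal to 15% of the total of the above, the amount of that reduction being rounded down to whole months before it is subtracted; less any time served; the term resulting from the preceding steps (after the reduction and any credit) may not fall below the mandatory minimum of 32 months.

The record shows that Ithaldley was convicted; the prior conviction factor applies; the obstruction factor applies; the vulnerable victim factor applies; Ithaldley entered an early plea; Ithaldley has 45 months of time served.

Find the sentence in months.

131 months

Prior conviction enhancement: +14 months
Obstruction enhancement: +12 months
Vulnerable victim enhancement: +11 months
Adjusted term: 169 months + 14 months + 12 months + 11 months = 206 months
Early plea reduction: 15% of 206 months = 30 months (rounded down)
After reduction: 206 − 30 = 176 months
Less time served: 176 months − 45 months = 131 months
Minimum 32 months: 131 months meets the minimum, no increase.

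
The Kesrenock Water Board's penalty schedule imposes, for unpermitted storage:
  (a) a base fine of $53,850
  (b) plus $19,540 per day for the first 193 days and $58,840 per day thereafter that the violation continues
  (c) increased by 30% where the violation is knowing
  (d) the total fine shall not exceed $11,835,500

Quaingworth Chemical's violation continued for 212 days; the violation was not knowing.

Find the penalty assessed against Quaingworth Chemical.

$4,943,030

First 193 days: 193 × $19,540 = $3,771,220
Remaining days: (212 − 193) × $58,840 = $1,117,960
Per-day component: $3,771,220 + $1,117,960 = $4,889,180
Base plus per-day: $53,850 + $4,889,180 = $4,943,030
The violation was not knowing: no 30% increase.
Cap at $11,835,500: $4,943,030 is within the cap, no reduction.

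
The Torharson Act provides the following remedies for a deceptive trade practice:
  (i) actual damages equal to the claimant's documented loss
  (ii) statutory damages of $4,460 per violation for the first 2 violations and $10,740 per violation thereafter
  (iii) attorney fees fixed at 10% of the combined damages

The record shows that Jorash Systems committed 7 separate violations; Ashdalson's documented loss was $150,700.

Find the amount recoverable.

First 2 violations: 2 × $4,460 = $8,920
Remaining violations: (7 − 2) × $10,740 = $53,700
Statutory damages: $8,920 + $53,700 = $62,620
Combined damages: $150,700 + $62,620 = $213,320
Attorney fees: 10% of $213,320 = $21,332
Total recovery: $213,320 + $21,332 = $234,652

$234,652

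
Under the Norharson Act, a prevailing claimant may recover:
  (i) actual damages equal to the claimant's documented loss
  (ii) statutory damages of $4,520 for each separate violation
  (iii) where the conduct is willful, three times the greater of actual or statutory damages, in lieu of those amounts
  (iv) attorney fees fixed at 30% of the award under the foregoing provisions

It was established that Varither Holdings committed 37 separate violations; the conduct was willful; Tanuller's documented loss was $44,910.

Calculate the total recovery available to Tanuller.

Statutory damages: 37 × $4,520 = $167,240
Greater of actual damages ($44,910) or statutory damages ($167,240): $167,240
Trebled: 3 × $167,240 = $501,720
Attorney fees: 30% of $501,720 = $150,516
Total recovery: $501,720 + $150,516 = $652,236

$652,236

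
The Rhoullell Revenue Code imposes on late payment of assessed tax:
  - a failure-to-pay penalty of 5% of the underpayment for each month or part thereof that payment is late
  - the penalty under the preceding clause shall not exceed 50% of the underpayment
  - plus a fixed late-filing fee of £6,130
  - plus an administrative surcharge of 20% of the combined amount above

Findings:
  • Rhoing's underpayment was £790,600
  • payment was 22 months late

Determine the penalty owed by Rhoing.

Accrued rate: 5% × 22 = 110%, capped at 50% → 50%
Failure-to-pay penalty: 50% of £790,600 = £395,300
Penalty before surcharge: £395,300 + £6,130 = £401,430
Administrative surcharge: 20% of £401,430 = £80,286
Total penalty: £401,430 + £80,286 = £481,716

£481,716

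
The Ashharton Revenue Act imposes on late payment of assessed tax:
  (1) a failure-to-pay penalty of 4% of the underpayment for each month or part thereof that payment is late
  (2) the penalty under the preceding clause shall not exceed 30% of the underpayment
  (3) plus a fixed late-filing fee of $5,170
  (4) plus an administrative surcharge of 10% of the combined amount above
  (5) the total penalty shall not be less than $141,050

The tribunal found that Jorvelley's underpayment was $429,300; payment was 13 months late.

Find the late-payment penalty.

Accrued rate: 4% × 13 = 52%, capped at 30% → 30%
Failure-to-pay penalty: 30% of $429,300 = $128,790
Penalty before surcharge: $128,790 + $5,170 = $133,960
Administrative surcharge: 10% of $133,960 = $13,396
Total penalty: $133,960 + $13,396 = $147,356
Minimum $141,050: $147,356 meets the minimum, no increase.

$147,356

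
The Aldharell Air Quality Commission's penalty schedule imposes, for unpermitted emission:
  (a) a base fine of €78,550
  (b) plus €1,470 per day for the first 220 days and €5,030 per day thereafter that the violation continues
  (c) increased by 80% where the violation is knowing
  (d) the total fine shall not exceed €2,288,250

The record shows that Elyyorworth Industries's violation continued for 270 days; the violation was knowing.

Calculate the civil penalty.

First 220 days: 220 × €1,470 = €323,400
Remaining days: (270 − 220) × €5,030 = €251,500
Per-day component: €323,400 + €251,500 = €574,900
Base plus per-day: €78,550 + €574,900 = €653,450
Enhancement: 80% of €653,450 = €522,760
Enhanced fine: €653,450 + €522,760 = €1,176,210
Cap at €2,288,250: €1,176,210 is within the cap, no reduction.

€1,176,210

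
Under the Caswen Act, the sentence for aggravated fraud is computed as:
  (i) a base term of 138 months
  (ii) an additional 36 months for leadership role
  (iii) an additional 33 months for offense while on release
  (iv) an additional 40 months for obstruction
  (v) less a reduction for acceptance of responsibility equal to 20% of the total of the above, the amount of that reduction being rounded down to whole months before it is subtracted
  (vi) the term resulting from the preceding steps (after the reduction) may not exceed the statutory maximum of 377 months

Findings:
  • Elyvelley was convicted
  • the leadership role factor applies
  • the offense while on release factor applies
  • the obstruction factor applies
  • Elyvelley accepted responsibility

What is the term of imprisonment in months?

Sentence: 198 months

Leadership role enhancement: +36 months
Offense while on release enhancement: +33 months
Obstruction enhancement: +40 months
Adjusted term: 138 months + 36 months + 33 months + 40 months = 247 months
Acceptance of responsibility reduction: 20% of 247 months = 49 months (rounded down)
After reduction: 247 − 49 = 198 months
Cap at 377 months: 198 months is within the cap, no reduction.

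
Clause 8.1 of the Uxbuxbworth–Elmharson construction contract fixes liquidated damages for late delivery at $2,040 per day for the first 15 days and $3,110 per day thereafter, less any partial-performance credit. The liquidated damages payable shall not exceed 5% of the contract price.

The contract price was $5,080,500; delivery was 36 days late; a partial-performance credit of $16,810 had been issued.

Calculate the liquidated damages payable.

$79,100

First 15 days: 15 × $2,040 = $30,600
Remaining days: (36 − 15) × $3,110 = $65,310
Accrued per-day damages: $30,600 + $65,310 = $95,910
Less partial-performance credit: $95,910 − $16,810 = $79,100
Cap: 5% of $5,080,500 = $254,025
Cap at $254,025: $79,100 is within the cap, no reduction.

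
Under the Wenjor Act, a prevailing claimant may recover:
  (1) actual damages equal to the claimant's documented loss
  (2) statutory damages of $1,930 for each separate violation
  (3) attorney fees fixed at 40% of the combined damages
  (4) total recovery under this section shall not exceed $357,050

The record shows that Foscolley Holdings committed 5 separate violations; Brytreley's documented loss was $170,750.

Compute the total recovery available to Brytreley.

Statutory damages: 5 × $1,930 = $9,650
Combined damages: $170,750 + $9,650 = $180,400
Attorney fees: 40% of $180,400 = $72,160
Total before cap: $180,400 + $72,160 = $252,560
Cap at $357,050: $252,560 is within the cap, no reduction.

$252,560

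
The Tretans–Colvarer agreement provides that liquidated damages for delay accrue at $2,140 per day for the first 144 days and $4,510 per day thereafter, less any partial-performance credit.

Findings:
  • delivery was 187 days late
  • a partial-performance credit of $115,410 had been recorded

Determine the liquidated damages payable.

First 144 days: 144 × $2,140 = $308,160
Remaining days: (187 − 144) × $4,510 = $193,930
Accrued per-day damages: $308,160 + $193,930 = $502,090
Less partial-performance credit: $502,090 − $115,410 = $386,680

$386,680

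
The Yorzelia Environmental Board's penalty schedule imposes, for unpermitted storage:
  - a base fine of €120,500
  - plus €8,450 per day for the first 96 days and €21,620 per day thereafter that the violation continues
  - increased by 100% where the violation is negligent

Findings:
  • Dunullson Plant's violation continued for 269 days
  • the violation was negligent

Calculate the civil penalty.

Civil penalty: €9,343,920

First 96 days: 96 × €8,450 = €811,200
Remaining days: (269 − 96) × €21,620 = €3,740,260
Per-day component: €811,200 + €3,740,260 = €4,551,460
Base plus per-day: €120,500 + €4,551,460 = €4,671,960
Enhancement: 100% of €4,671,960 = €4,671,960
Enhanced fine: €4,671,960 + €4,671,960 = €9,343,920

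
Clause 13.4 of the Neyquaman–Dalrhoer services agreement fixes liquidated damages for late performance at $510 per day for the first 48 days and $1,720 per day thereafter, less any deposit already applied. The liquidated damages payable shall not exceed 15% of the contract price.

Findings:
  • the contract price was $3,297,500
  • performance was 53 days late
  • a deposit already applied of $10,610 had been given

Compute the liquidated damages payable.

First 48 days: 48 × $510 = $24,480
Remaining days: (53 − 48) × $1,720 = $8,600
Accrued per-day damages: $24,480 + $8,600 = $33,080
Less deposit already applied: $33,080 − $10,610 = $22,470
Cap: 15% of $3,297,500 = $494,625
Cap at $494,625: $22,470 is within the cap, no reduction.

$22,470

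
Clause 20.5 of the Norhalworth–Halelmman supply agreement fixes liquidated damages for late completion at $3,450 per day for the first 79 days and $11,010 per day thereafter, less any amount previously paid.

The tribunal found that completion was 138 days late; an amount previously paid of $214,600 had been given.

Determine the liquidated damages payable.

First 79 days: 79 × $3,450 = $272,550
Remaining days: (138 − 79) × $11,010 = $649,590
Accrued per-day damages: $272,550 + $649,590 = $922,140
Less amount previously paid: $922,140 − $214,600 = $707,540

$707,540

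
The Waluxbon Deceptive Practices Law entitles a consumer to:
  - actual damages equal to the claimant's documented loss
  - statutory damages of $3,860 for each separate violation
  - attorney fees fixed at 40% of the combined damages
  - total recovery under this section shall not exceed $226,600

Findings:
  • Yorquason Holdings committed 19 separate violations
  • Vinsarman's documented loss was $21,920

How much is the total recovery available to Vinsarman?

Statutory damages: 19 × $3,860 = $73,340
Combined damages: $21,920 + $73,340 = $95,260
Attorney fees: 40% of $95,260 = $38,104
Total before cap: $95,260 + $38,104 = $133,364
Cap at $226,600: $133,364 is within the cap, no reduction.

$133,364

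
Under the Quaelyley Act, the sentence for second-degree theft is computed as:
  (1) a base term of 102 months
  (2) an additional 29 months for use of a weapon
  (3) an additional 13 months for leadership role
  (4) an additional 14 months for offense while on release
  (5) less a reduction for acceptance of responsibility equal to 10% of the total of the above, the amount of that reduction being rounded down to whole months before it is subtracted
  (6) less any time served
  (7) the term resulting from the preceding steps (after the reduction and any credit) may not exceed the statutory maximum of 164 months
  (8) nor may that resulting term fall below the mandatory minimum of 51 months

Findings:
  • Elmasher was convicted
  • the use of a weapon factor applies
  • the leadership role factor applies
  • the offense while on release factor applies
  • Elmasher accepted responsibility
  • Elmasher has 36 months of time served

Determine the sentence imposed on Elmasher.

107 months

Use of a weapon enhancement: +29 months
Leadership role enhancement: +13 months
Offense while on release enhancement: +14 months
Adjusted term: 102 months + 29 months + 13 months + 14 months = 158 months
Acceptance of responsibility reduction: 10% of 158 months = 15 months (rounded down)
After reduction: 158 − 15 = 143 months
Less time served: 143 months − 36 months = 107 months
Cap at 164 months: 107 months is within the cap, no reduction.
Minimum 51 months: 107 months meets the minimum, no increase.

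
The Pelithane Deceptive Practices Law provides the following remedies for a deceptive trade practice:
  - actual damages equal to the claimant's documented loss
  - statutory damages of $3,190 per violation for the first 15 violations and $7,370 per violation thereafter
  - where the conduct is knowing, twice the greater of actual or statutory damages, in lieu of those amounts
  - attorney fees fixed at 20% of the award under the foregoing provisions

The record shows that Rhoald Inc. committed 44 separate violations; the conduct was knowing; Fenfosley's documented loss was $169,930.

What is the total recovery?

$627,792

First 15 violations: 15 × $3,190 = $47,850
Remaining violations: (44 − 15) × $7,370 = $213,730
Statutory damages: $47,850 + $213,730 = $261,580
Greater of actual damages ($169,930) or statutory damages ($261,580): $261,580
Doubled: 2 × $261,580 = $523,160
Attorney fees: 20% of $523,160 = $104,632
Total recovery: $523,160 + $104,632 = $627,792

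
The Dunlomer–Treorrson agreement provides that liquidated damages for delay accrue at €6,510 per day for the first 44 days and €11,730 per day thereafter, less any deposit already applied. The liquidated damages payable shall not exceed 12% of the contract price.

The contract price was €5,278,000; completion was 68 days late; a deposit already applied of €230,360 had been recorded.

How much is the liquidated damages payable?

First 44 days: 44 × €6,510 = €286,440
Remaining days: (68 − 44) × €11,730 = €281,520
Accrued per-day damages: €286,440 + €281,520 = €567,960
Less deposit already applied: €567,960 − €230,360 = €337,600
Cap: 12% of €5,278,000 = €633,360
Cap at €633,360: €337,600 is within the cap, no reduction.

€337,600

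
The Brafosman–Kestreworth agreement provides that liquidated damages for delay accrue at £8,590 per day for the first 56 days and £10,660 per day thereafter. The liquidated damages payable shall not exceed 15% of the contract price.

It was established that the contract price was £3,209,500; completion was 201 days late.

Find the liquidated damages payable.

First 56 days: 56 × £8,590 = £481,040
Remaining days: (201 − 56) × £10,660 = £1,545,700
Accrued per-day damages: £481,040 + £1,545,700 = £2,026,740
Cap: 15% of £3,209,500 = £481,425
Cap at £481,425: £2,026,740 exceeds the cap → £481,425

£481,425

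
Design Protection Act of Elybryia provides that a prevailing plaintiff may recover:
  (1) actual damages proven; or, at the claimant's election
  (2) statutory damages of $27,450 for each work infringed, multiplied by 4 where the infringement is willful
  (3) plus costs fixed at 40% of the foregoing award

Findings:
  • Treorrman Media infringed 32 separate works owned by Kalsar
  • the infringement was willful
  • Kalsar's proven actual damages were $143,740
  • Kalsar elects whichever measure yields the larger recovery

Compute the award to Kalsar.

$4,919,040

Statutory damages: 32 × $27,450 = $878,400
Multiplied by 4: 4 × $878,400 = $3,513,600
Greater of actual damages ($143,740) or enhanced statutory damages ($3,513,600): $3,513,600
Costs: 40% of $3,513,600 = $1,405,440
Award plus costs: $3,513,600 + $1,405,440 = $4,919,040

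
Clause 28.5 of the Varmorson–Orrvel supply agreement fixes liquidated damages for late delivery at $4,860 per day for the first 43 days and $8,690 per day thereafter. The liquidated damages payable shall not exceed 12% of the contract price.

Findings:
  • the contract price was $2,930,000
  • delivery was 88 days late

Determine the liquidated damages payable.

$351,600

First 43 days: 43 × $4,860 = $208,980
Remaining days: (88 − 43) × $8,690 = $391,050
Accrued per-day damages: $208,980 + $391,050 = $600,030
Cap: 12% of $2,930,000 = $351,600
Cap at $351,600: $600,030 exceeds the cap → $351,600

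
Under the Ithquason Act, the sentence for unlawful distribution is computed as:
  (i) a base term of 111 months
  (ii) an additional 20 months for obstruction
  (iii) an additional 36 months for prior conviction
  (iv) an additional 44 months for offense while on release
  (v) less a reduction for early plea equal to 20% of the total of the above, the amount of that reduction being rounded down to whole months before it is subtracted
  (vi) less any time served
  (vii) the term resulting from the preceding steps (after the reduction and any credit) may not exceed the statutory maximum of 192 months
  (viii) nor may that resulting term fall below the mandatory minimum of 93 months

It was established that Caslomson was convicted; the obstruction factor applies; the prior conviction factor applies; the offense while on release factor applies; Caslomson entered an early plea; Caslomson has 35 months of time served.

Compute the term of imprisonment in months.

134 months

Obstruction enhancement: +20 months
Prior conviction enhancement: +36 months
Offense while on release enhancement: +44 months
Adjusted term: 111 months + 20 months + 36 months + 44 months = 211 months
Early plea reduction: 20% of 211 months = 42 months (rounded down)
After reduction: 211 − 42 = 169 months
Less time served: 169 months − 35 months = 134 months
Cap at 192 months: 134 months is within the cap, no reduction.
Minimum 93 months: 134 months meets the minimum, no increase.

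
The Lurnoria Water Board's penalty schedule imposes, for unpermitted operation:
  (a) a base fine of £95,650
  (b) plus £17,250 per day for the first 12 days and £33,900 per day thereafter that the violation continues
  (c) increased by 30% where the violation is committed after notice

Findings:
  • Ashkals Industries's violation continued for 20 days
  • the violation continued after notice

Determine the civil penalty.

£746,005

First 12 days: 12 × £17,250 = £207,000
Remaining days: (20 − 12) × £33,900 = £271,200
Per-day component: £207,000 + £271,200 = £478,200
Base plus per-day: £95,650 + £478,200 = £573,850
Enhancement: 30% of £573,850 = £172,155
Enhanced fine: £573,850 + £172,155 = £746,005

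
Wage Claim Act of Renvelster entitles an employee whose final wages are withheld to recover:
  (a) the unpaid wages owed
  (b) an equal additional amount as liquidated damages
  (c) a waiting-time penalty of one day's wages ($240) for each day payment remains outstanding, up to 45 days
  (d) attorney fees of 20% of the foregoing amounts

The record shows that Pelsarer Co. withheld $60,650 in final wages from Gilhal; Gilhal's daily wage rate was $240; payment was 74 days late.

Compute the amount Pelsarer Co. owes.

Liquidated damages (equal amount): $60,650
Penalty days: min(74, 45) = 45
Waiting-time penalty: 45 × $240 = $10,800
Subtotal: $60,650 + $60,650 + $10,800 = $132,100
Attorney fees: 20% of $132,100 = $26,420
Total award: $132,100 + $26,420 = $158,520

$158,520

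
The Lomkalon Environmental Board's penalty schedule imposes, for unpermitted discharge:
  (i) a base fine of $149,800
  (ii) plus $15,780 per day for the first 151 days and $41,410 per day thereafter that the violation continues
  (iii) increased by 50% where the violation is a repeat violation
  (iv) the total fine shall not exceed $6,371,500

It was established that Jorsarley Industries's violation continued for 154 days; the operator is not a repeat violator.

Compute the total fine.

$2,656,810

First 151 days: 151 × $15,780 = $2,382,780
Remaining days: (154 − 151) × $41,410 = $124,230
Per-day component: $2,382,780 + $124,230 = $2,507,010
Base plus per-day: $149,800 + $2,507,010 = $2,656,810
The operator is not a repeat violator: no 50% increase.
Cap at $6,371,500: $2,656,810 is within the cap, no reduction.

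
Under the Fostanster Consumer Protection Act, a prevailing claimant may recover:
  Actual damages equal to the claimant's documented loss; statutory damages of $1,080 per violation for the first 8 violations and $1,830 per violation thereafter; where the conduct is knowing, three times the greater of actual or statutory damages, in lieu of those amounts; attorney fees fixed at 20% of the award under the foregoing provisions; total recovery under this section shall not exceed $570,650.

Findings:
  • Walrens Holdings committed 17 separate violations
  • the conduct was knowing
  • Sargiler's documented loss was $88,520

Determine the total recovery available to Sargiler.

First 8 violations: 8 × $1,080 = $8,640
Remaining violations: (17 − 8) × $1,830 = $16,470
Statutory damages: $8,640 + $16,470 = $25,110
Greater of actual damages ($88,520) or statutory damages ($25,110): $88,520
Trebled: 3 × $88,520 = $265,560
Attorney fees: 20% of $265,560 = $53,112
Total before cap: $265,560 + $53,112 = $318,672
Cap at $570,650: $318,672 is within the cap, no reduction.

$318,672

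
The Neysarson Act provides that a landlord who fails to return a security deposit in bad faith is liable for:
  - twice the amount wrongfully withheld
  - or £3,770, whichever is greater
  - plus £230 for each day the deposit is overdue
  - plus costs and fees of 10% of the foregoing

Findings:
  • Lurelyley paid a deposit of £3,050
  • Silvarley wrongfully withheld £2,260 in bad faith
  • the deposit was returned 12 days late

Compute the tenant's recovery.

Doubled: 2 × £2,260 = £4,520
Minimum £3,770: £4,520 meets the minimum, no increase.
Late-return penalty: 12 × £230 = £2,760
Damages plus late penalty: £4,520 + £2,760 = £7,280
Costs and fees: 10% of £7,280 = £728
Total recovery: £7,280 + £728 = £8,008

£8,008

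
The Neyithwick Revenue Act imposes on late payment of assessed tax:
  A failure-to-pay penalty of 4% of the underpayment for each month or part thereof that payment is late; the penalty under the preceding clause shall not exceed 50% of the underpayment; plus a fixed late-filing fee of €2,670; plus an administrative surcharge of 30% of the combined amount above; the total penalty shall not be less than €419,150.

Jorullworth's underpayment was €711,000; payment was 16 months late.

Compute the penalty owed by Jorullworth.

Accrued rate: 4% × 16 = 64%, capped at 50% → 50%
Failure-to-pay penalty: 50% of €711,000 = €355,500
Penalty before surcharge: €355,500 + €2,670 = €358,170
Administrative surcharge: 30% of €358,170 = €107,451
Total penalty: €358,170 + €107,451 = €465,621
Minimum €419,150: €465,621 meets the minimum, no increase.

€465,621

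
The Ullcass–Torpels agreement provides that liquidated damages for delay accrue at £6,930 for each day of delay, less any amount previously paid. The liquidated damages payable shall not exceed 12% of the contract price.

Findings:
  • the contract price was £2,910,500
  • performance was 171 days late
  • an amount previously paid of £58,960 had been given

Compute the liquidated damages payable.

Per-day damages: 171 × £6,930 = £1,185,030
Less amount previously paid: £1,185,030 − £58,960 = £1,126,070
Cap: 12% of £2,910,500 = £349,260
Cap at £349,260: £1,126,070 exceeds the cap → £349,260

£349,260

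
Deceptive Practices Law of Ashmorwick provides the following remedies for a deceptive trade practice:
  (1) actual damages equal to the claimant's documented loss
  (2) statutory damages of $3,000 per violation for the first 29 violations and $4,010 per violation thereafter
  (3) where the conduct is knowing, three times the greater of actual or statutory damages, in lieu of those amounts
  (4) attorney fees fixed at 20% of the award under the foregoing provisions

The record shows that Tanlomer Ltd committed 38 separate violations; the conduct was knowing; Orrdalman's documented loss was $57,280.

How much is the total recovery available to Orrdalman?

First 29 violations: 29 × $3,000 = $87,000
Remaining violations: (38 − 29) × $4,010 = $36,090
Statutory damages: $87,000 + $36,090 = $123,090
Greater of actual damages ($57,280) or statutory damages ($123,090): $123,090
Trebled: 3 × $123,090 = $369,270
Attorney fees: 20% of $369,270 = $73,854
Total recovery: $369,270 + $73,854 = $443,124

$443,124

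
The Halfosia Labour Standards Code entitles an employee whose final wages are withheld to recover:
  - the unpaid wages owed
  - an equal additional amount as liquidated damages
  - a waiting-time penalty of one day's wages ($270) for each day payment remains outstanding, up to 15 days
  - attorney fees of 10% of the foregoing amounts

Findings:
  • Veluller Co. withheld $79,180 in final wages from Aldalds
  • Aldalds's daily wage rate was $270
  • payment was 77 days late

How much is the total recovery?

$178,651

Liquidated damages (equal amount): $79,180
Penalty days: min(77, 15) = 15
Waiting-time penalty: 15 × $270 = $4,050
Subtotal: $79,180 + $79,180 + $4,050 = $162,410
Attorney fees: 10% of $162,410 = $16,241
Total award: $162,410 + $16,241 = $178,651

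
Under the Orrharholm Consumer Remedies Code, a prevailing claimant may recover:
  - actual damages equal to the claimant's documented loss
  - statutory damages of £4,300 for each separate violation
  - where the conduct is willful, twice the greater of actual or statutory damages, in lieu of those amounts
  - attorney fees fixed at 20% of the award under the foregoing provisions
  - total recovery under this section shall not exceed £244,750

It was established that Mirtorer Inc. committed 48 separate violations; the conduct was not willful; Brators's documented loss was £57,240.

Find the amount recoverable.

Statutory damages: 48 × £4,300 = £206,400
Conduct not willful: the in-lieu enhancement does not apply.
Actual plus statutory damages: £57,240 + £206,400 = £263,640
Attorney fees: 20% of £263,640 = £52,728
Total before cap: £263,640 + £52,728 = £316,368
Cap at £244,750: £316,368 exceeds the cap → £244,750

£244,750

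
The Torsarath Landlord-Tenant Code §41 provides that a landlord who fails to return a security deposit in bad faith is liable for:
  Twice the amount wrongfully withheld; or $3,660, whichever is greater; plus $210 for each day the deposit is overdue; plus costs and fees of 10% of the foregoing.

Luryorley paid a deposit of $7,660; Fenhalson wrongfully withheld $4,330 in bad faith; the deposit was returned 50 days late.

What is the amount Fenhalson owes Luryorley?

$21,076

Doubled: 2 × $4,330 = $8,660
Minimum $3,660: $8,660 meets the minimum, no increase.
Late-return penalty: 50 × $210 = $10,500
Damages plus late penalty: $8,660 + $10,500 = $19,160
Costs and fees: 10% of $19,160 = $1,916
Total recovery: $19,160 + $1,916 = $21,076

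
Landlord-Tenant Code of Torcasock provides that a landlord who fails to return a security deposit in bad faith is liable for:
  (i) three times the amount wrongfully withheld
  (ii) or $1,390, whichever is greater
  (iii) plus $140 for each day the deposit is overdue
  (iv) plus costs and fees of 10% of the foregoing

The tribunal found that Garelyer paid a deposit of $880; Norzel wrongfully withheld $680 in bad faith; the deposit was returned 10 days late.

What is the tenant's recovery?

Trebled: 3 × $680 = $2,040
Minimum $1,390: $2,040 meets the minimum, no increase.
Late-return penalty: 10 × $140 = $1,400
Damages plus late penalty: $2,040 + $1,400 = $3,440
Costs and fees: 10% of $3,440 = $344
Total recovery: $3,440 + $344 = $3,784

Recovery: $3,784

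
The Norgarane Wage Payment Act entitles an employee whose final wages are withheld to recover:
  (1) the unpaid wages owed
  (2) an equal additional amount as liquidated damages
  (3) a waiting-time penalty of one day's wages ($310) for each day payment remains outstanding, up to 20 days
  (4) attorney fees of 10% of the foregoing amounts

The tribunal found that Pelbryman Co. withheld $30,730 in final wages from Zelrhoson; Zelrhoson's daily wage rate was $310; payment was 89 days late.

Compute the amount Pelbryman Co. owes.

Liquidated damages (equal amount): $30,730
Penalty days: min(89, 20) = 20
Waiting-time penalty: 20 × $310 = $6,200
Subtotal: $30,730 + $30,730 + $6,200 = $67,660
Attorney fees: 10% of $67,660 = $6,766
Total award: $67,660 + $6,766 = $74,426

$74,426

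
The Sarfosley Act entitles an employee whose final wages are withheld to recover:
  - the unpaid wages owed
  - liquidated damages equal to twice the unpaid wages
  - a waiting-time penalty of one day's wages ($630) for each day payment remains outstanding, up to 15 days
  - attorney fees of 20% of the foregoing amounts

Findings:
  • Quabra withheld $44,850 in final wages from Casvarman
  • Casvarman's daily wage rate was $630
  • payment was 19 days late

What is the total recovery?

Doubled: 2 × $44,850 = $89,700
Penalty days: min(19, 15) = 15
Waiting-time penalty: 15 × $630 = $9,450
Subtotal: $44,850 + $89,700 + $9,450 = $144,000
Attorney fees: 20% of $144,000 = $28,800
Total award: $144,000 + $28,800 = $172,800

Total award: $172,800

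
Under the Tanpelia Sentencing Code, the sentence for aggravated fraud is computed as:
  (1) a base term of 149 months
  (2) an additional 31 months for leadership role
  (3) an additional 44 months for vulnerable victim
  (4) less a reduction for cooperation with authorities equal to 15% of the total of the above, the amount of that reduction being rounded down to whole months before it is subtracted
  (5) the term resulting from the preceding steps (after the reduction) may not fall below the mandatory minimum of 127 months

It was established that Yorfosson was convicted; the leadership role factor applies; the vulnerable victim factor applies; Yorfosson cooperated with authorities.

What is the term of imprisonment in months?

191 months

Leadership role enhancement: +31 months
Vulnerable victim enhancement: +44 months
Adjusted term: 149 months + 31 months + 44 months = 224 months
Cooperation with authorities reduction: 15% of 224 months = 33 months (rounded down)
After reduction: 224 − 33 = 191 months
Minimum 127 months: 191 months meets the minimum, no increase.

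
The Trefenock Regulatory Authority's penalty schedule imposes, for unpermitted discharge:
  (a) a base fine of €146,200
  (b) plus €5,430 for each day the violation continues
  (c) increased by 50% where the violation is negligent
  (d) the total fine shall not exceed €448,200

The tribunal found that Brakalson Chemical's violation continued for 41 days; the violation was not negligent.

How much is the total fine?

Per-day component: 41 × €5,430 = €222,630
Base plus per-day: €146,200 + €222,630 = €368,830
The violation was not negligent: no 50% increase.
Cap at €448,200: €368,830 is within the cap, no reduction.

€368,830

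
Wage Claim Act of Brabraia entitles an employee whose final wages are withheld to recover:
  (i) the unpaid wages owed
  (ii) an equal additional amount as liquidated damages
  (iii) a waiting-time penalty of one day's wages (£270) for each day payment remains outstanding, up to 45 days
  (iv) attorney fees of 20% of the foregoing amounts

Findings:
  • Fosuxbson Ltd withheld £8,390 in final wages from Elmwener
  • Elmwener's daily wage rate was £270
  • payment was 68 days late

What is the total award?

Liquidated damages (equal amount): £8,390
Penalty days: min(68, 45) = 45
Waiting-time penalty: 45 × £270 = £12,150
Subtotal: £8,390 + £8,390 + £12,150 = £28,930
Attorney fees: 20% of £28,930 = £5,786
Total award: £28,930 + £5,786 = £34,716

£34,716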